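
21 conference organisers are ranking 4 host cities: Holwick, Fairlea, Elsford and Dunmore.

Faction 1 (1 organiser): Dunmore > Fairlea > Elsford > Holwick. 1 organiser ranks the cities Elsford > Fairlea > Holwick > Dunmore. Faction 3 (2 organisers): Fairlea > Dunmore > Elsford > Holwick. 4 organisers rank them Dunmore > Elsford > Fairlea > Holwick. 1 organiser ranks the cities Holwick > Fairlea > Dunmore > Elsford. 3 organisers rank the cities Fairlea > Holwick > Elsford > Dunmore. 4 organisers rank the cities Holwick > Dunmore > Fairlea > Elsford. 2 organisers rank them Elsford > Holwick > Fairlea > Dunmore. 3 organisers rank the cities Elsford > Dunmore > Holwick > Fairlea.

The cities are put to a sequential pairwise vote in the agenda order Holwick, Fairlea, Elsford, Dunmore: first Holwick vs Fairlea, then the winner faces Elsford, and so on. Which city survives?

Dunmore

Round 1: Holwick vs Fairlea — 10–11, Fairlea advances.
Round 2: Fairlea vs Elsford — 11–10, Fairlea advances.
Round 3: Fairlea vs Dunmore — 9–12, Dunmore advances.
Dunmore survives the agenda.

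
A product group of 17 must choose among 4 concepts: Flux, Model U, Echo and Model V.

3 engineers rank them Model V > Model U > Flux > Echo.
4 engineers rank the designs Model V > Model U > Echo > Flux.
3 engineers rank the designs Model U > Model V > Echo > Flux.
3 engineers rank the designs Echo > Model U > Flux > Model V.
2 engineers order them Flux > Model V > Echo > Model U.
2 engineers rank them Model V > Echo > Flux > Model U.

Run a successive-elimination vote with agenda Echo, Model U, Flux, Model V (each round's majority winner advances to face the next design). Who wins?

Model V

Round 1: Echo vs Model U — 7–10, Model U advances.
Round 2: Model U vs Flux — 13–4, Model U advances.
Round 3: Model U vs Model V — 6–11, Model V advances.
The agenda winner is Model V.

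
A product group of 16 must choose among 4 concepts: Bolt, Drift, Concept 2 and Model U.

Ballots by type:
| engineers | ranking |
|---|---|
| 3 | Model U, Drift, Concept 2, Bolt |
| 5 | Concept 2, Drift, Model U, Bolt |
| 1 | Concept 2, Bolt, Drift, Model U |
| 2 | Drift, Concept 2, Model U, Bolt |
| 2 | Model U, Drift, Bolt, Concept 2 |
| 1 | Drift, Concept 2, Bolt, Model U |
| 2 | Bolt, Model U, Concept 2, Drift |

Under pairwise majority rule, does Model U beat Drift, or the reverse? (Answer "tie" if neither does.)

Drift

Ballots ranking Model U above Drift: 3 + 2 + 2 = 7.
Ballots ranking Drift above Model U: 16 − 7 = 9.
Drift wins the head-to-head 9–7.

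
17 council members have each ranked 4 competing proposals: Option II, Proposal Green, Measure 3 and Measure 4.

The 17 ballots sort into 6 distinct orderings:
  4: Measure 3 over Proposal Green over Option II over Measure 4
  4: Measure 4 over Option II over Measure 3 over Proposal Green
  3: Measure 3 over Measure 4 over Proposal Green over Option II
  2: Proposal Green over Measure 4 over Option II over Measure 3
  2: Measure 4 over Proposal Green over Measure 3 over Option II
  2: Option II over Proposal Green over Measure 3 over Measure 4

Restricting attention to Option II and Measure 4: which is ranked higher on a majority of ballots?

Measure 4

Ballots ranking Option II above Measure 4: 4 + 2 = 6.
Ballots ranking Measure 4 above Option II: 17 − 6 = 11.
Measure 4 wins the head-to-head 11–6.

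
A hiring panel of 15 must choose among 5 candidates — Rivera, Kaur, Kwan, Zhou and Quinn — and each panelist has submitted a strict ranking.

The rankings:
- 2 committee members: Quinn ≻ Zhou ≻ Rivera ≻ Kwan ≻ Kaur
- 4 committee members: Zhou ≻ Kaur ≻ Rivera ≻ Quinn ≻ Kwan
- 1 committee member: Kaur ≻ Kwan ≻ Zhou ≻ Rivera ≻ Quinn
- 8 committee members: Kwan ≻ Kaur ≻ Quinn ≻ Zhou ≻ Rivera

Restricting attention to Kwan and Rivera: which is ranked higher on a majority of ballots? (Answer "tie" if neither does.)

Kwan

Ballots ranking Kwan above Rivera: 1 + 8 = 9.
Ballots ranking Rivera above Kwan: 15 − 9 = 6.
Kwan wins the head-to-head 9–6.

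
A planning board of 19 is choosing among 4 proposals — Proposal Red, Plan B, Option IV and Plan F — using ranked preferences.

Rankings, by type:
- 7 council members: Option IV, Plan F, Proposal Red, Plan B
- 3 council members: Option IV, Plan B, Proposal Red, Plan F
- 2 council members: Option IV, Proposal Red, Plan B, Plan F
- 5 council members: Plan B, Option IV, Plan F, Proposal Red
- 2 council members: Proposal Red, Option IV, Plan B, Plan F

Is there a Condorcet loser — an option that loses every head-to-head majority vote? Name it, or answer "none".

none

Head-to-head results (19 council members):
Proposal Red vs Plan B: Proposal Red, 11–8.
Proposal Red vs Option IV: Option IV, 17–2.
Proposal Red vs Plan F: 3+2+2 = 7 for Proposal Red, 12 for Plan F — Plan F by 12–7.
Plan B vs Option IV: 5 for Plan B, 14 for Option IV — Option IV by 14–5.
Plan B vs Plan F: Plan B is ranked higher on 3+2+5+2 = 12 ballots, Plan F on 7. Plan B wins 12–7.
Option IV vs Plan F: 7+3+2+5+2 = 19 for Option IV, 0 for Plan F — Option IV by 19–0.
No option is winless: Proposal Red beats Plan B; Plan B beats Plan F; Option IV beats Proposal Red; Plan F beats Proposal Red. There is no Condorcet loser.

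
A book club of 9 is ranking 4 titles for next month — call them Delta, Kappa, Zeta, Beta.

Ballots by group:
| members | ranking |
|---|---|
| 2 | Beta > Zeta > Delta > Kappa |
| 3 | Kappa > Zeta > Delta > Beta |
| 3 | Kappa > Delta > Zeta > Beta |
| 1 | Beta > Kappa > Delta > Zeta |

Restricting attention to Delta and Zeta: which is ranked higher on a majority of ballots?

Zeta

Ballots ranking Delta above Zeta: 3 + 1 = 4.
Ballots ranking Zeta above Delta: 9 − 4 = 5.
Zeta wins the head-to-head 5–4.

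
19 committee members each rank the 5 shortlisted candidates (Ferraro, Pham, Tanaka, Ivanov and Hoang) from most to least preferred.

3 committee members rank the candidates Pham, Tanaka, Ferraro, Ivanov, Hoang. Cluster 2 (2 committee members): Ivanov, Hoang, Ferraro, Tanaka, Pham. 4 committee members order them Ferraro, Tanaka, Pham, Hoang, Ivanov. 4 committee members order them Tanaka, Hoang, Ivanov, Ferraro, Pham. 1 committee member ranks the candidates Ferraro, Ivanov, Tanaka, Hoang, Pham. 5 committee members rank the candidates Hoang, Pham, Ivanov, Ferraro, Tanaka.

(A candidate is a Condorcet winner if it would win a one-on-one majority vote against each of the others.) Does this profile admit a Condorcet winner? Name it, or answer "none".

Head-to-head results (19 committee members):
Ferraro vs Pham: Ferraro, 11–8.
Ferraro vs Tanaka: Ferraro, 12–7.
Ferraro vs Ivanov: Ivanov wins 11–8.
Ferraro vs Hoang: Hoang wins 11–8.
Pham vs Tanaka: Tanaka wins 11–8.
Pham–Ivanov: Pham 12–7.
Pham vs Hoang: Hoang wins 12–7.
Tanaka–Ivanov: Tanaka 11–8.
Tanaka–Hoang: Tanaka 12–7.
Ivanov vs Hoang: Hoang wins 13–6.
Each candidate drops at least one matchup (Ferraro loses to Ivanov; Pham loses to Ferraro; Tanaka loses to Ferraro; Ivanov loses to Pham; Hoang loses to Tanaka); the cycle Ferraro beats Pham beats Ivanov beats Ferraro rules out a Condorcet winner.

none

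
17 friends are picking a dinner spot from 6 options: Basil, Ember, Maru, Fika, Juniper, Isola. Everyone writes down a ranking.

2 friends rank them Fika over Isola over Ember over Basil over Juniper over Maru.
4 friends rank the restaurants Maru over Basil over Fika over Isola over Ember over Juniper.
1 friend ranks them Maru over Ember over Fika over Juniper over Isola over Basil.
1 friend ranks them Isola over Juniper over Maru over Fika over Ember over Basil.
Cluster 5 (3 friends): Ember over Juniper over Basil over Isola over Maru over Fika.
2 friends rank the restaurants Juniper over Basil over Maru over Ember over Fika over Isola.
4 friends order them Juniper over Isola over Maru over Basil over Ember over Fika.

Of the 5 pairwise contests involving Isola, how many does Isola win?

Isola against each rival (17 friends):
Isola–Basil: Basil 9–8.
Isola vs Ember: 2+4+1+4 = 11 for Isola, 6 for Ember — Isola by 11–6.
Isola vs Maru: 10 to 7, Isola.
Isola vs Fika: Fika wins 9–8.
Isola vs Juniper: Isola is ranked higher on 2+4+1 = 7 ballots, Juniper on 10. Juniper wins 10–7.
Isola beats Ember, Maru; loses to Basil, Fika, Juniper — 2 pairwise wins.

2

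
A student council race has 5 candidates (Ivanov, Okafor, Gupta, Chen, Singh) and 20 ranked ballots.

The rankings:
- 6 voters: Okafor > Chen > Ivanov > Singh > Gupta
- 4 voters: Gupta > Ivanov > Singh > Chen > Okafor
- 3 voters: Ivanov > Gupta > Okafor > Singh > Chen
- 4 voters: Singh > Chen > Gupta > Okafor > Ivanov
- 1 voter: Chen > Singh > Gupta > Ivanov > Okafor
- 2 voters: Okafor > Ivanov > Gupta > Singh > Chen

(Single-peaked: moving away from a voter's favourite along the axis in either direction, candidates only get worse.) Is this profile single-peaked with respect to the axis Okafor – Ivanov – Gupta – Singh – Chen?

Axis positions: Okafor=1, Ivanov=2, Gupta=3, Singh=4, Chen=5.
Cluster 1: ranking walks positions 1-5-2-4-3; Chen is ranked above Ivanov even though Ivanov lies between Chen and the peak Okafor on the axis — preferences dip and rise again. Not single-peaked.
Cluster 2 (peak Gupta at position 3): ranking walks positions 3-2-4-5-1, expanding outward from the peak — single-peaked.
Cluster 3 (peak Ivanov at position 2): ranking walks positions 2-3-1-4-5, expanding outward from the peak — single-peaked.
Cluster 4: ranking walks positions 4-5-3-1-2; Okafor is ranked above Ivanov even though Ivanov lies between Okafor and the peak Singh on the axis — preferences dip and rise again. Not single-peaked.
Cluster 5 (peak Chen at position 5): ranking walks positions 5-4-3-2-1, expanding outward from the peak — single-peaked.
Cluster 6 (peak Okafor at position 1): ranking walks positions 1-2-3-4-5, expanding outward from the peak — single-peaked.
Cluster 1 violates single-peakedness, so the profile is not single-peaked on this axis.

no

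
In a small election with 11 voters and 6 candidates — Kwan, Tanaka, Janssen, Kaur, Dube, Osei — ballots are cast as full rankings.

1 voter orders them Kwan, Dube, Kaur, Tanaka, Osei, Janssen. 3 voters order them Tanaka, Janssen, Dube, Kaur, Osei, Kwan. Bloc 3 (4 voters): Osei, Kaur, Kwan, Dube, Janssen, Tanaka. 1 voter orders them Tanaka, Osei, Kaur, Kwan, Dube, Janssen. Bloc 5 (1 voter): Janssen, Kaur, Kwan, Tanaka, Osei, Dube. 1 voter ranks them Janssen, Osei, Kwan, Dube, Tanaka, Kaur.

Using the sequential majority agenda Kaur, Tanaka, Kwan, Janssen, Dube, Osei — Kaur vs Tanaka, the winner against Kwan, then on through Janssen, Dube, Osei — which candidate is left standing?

Round 1: Kaur vs Tanaka — 6–5, Kaur advances.
Round 2: Kaur vs Kwan — 9–2, Kaur advances.
Round 3: Kaur vs Janssen — 6–5, Kaur advances.
Round 4: Kaur vs Dube — 6–5, Kaur advances.
Round 5: Kaur vs Osei — 5–6, Osei advances.
The agenda winner is Osei.

Osei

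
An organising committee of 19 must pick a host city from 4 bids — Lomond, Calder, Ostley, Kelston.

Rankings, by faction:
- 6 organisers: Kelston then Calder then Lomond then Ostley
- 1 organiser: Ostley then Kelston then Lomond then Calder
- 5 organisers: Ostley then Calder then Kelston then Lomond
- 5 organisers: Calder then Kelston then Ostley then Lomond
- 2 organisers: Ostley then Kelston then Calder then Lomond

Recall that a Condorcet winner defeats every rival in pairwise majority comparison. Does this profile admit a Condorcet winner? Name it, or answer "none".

Calder

Check each pair by majority over 19 ballots:
Lomond vs Calder: 1 for Lomond, 18 for Calder — Calder by 18–1.
Lomond vs Ostley: 6 for Lomond, 13 for Ostley — Ostley by 13–6.
Lomond vs Kelston: 0 to 19, Kelston.
Calder vs Ostley: Calder preferred on 6+5 = 11 ballots; Calder wins 11–8.
Calder vs Kelston: 10 to 9, Calder.
Ostley vs Kelston: 1+5+2 = 8 for Ostley, 11 for Kelston — Kelston by 11–8.
Calder beats each of Lomond, Ostley, Kelston — Calder is the Condorcet winner.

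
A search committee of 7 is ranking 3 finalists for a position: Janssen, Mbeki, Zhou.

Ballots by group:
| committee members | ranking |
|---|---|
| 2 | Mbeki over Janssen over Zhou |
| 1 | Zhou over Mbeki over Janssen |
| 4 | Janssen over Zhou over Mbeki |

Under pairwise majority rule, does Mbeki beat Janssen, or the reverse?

Janssen

Ballots ranking Mbeki above Janssen: 2 + 1 = 3.
Ballots ranking Janssen above Mbeki: 7 − 3 = 4.
Janssen wins the head-to-head 4–3.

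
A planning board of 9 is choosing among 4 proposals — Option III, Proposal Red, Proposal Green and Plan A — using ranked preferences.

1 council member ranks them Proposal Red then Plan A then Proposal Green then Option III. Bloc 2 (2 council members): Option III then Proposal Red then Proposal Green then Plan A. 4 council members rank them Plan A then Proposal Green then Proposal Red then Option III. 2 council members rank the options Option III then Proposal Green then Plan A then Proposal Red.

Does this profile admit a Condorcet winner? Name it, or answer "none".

Plan A

Pairwise majorities:
Option III vs Proposal Red: Option III preferred on 2+2 = 4 ballots; Proposal Red wins 5–4.
Option III vs Proposal Green: 4 to 5, Proposal Green.
Option III vs Plan A: 4 to 5, Plan A.
Proposal Red vs Proposal Green: Proposal Red preferred on 1+2 = 3 ballots; Proposal Green wins 6–3.
Proposal Red vs Plan A: 3 to 6, Plan A.
Proposal Green vs Plan A: 2+2 = 4 for Proposal Green, 5 for Plan A — Plan A by 5–4.
Plan A wins every pairwise contest, so Plan A is the Condorcet winner.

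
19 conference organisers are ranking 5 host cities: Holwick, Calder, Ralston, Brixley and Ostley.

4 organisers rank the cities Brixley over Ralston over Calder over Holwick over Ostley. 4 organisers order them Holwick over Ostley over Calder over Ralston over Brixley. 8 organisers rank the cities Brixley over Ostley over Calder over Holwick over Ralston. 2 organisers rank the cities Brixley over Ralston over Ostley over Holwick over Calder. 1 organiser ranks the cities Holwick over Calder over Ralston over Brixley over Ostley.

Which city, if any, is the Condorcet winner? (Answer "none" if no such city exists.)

Brixley

Pairwise majorities:
Holwick vs Calder: 4+2+1 = 7 for Holwick, 12 for Calder — Calder by 12–7.
Holwick vs Ralston: Holwick preferred on 4+8+1 = 13 ballots; Holwick wins 13–6.
Holwick vs Brixley: 4+1 = 5 for Holwick, 14 for Brixley — Brixley by 14–5.
Holwick vs Ostley: Holwick is ranked higher on 4+4+1 = 9 ballots, Ostley on 10. Ostley wins 10–9.
Calder vs Ralston: Calder is ranked higher on 4+8+1 = 13 ballots, Ralston on 6. Calder wins 13–6.
Calder vs Brixley: Calder preferred on 4+1 = 5 ballots; Brixley wins 14–5.
Calder vs Ostley: 5 to 14, Ostley.
Ralston vs Brixley: 4+1 = 5 for Ralston, 14 for Brixley — Brixley by 14–5.
Ralston vs Ostley: 4+2+1 = 7 for Ralston, 12 for Ostley — Ostley by 12–7.
Brixley vs Ostley: 4+8+2+1 = 15 for Brixley, 4 for Ostley — Brixley by 15–4.
Brixley wins every pairwise contest, so Brixley is the Condorcet winner.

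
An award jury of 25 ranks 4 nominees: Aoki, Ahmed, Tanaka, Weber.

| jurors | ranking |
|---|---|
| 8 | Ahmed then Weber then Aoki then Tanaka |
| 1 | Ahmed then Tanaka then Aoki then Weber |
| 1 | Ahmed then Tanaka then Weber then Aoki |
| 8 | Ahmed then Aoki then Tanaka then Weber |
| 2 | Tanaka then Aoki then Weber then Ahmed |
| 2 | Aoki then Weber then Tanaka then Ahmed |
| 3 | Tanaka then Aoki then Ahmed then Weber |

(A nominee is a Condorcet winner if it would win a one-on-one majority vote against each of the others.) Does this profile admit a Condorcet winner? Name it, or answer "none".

Check each pair by majority over 25 ballots:
Aoki vs Ahmed: Ahmed wins 18–7.
Aoki vs Tanaka: Aoki wins 18–7.
Aoki vs Weber: 1+8+2+2+3 = 16 for Aoki, 9 for Weber — Aoki by 16–9.
Ahmed vs Tanaka: 8+1+1+8 = 18 for Ahmed, 7 for Tanaka — Ahmed by 18–7.
Ahmed vs Weber: Ahmed preferred on 8+1+1+8+3 = 21 ballots; Ahmed wins 21–4.
Tanaka–Weber: Tanaka 15–10.
Ahmed defeats every rival head-to-head and is the Condorcet winner.

Ahmed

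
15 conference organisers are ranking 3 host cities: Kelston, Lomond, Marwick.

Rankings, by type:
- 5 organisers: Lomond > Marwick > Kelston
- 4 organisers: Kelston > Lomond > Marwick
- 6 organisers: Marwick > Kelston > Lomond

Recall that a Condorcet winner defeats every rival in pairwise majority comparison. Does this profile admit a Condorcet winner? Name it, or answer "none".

Pairwise majorities:
Kelston vs Lomond: Kelston wins 10–5.
Kelston vs Marwick: Marwick, 11–4.
Lomond–Marwick: Lomond 9–6.
No city is unbeaten: Kelston loses to Marwick; Lomond loses to Kelston; Marwick loses to Lomond. In particular Kelston > Lomond > Marwick > Kelston is a majority cycle — no Condorcet winner exists.

none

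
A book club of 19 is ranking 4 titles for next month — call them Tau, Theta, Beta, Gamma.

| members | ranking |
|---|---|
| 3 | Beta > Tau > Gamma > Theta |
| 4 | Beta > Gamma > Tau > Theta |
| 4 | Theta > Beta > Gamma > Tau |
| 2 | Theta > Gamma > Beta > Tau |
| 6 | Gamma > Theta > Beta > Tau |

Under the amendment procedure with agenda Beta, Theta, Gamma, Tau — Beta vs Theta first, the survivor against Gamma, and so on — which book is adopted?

Gamma

Round 1: Beta vs Theta — 7–12, Theta advances.
Round 2: Theta vs Gamma — 6–13, Gamma advances.
Round 3: Gamma vs Tau — 16–3, Gamma advances.
Gamma survives the agenda.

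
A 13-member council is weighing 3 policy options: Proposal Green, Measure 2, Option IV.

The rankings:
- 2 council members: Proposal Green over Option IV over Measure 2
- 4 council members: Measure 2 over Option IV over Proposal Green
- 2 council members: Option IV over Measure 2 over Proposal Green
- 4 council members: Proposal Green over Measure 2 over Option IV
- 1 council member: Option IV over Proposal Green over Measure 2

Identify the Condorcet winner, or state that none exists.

none

Pairwise majorities:
Proposal Green vs Measure 2: 7 to 6, Proposal Green.
Proposal Green vs Option IV: Proposal Green preferred on 2+4 = 6 ballots; Option IV wins 7–6.
Measure 2 vs Option IV: 8 to 5, Measure 2.
No option is unbeaten: Proposal Green loses to Option IV; Measure 2 loses to Proposal Green; Option IV loses to Measure 2. In particular Proposal Green → Measure 2 → Option IV → Proposal Green is a majority cycle — no Condorcet winner exists.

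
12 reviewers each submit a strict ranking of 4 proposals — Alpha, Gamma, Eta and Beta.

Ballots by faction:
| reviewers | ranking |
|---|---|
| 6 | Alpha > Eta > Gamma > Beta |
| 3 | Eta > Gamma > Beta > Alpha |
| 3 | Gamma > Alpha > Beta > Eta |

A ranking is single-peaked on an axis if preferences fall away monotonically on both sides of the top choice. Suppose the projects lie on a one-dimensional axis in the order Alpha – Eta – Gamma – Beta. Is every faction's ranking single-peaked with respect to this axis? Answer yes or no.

Axis positions: Alpha=1, Eta=2, Gamma=3, Beta=4.
Faction 1 (peak Alpha at position 1): ranking walks positions 1-2-3-4, expanding outward from the peak — single-peaked.
Faction 2 (peak Eta at position 2): ranking walks positions 2-3-4-1, expanding outward from the peak — single-peaked.
Faction 3: ranking walks positions 3-1-4-2; Alpha is ranked above Eta even though Eta lies between Alpha and the peak Gamma on the axis — preferences dip and rise again. Not single-peaked.
Faction 3 violates single-peakedness, so the profile is not single-peaked on this axis.

no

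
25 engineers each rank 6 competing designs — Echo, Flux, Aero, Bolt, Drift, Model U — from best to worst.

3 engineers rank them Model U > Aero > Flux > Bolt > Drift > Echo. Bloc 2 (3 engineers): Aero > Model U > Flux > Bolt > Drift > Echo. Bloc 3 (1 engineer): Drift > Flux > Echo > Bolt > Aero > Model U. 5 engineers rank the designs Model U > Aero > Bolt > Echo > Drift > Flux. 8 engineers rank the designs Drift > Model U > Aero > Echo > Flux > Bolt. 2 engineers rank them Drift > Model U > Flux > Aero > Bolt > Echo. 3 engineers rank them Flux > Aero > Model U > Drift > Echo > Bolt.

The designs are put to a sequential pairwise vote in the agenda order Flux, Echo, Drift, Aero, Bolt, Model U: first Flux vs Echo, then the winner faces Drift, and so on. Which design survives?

Round 1: Flux vs Echo — 12–13, Echo advances.
Round 2: Echo vs Drift — 5–20, Drift advances.
Round 3: Drift vs Aero — 11–14, Aero advances.
Round 4: Aero vs Bolt — 24–1, Aero advances.
Round 5: Aero vs Model U — 7–18, Model U advances.
The agenda winner is Model U.

Model U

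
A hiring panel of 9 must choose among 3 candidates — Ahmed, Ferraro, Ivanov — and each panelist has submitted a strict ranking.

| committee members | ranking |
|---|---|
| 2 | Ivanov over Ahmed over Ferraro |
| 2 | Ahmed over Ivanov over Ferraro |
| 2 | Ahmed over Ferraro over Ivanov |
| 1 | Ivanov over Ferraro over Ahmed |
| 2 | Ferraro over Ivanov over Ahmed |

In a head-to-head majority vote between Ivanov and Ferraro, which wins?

Ballots ranking Ivanov above Ferraro: 2 + 2 + 1 = 5.
Ballots ranking Ferraro above Ivanov: 9 − 5 = 4.
Ivanov wins the head-to-head 5–4.

Ivanov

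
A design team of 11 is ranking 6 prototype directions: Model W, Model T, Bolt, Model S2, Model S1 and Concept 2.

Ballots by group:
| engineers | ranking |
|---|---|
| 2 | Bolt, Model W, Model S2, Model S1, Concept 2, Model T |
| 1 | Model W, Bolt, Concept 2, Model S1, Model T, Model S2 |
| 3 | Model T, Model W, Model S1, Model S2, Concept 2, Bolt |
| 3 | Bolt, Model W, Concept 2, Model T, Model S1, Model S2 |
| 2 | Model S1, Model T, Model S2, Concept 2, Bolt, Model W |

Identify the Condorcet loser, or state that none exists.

none

Head-to-head results (11 engineers):
Model W–Model T: Model W 6–5.
Model W vs Bolt: Model W preferred on 1+3 = 4 ballots; Bolt wins 7–4.
Model W vs Model S2: Model W wins 9–2.
Model W vs Model S1: Model W preferred on 2+1+3+3 = 9 ballots; Model W wins 9–2.
Model W vs Concept 2: 2+1+3+3 = 9 for Model W, 2 for Concept 2 — Model W by 9–2.
Model T vs Bolt: Model T is ranked higher on 3+2 = 5 ballots, Bolt on 6. Bolt wins 6–5.
Model T vs Model S2: 1+3+3+2 = 9 for Model T, 2 for Model S2 — Model T by 9–2.
Model T vs Model S1: 6 to 5, Model T.
Model T–Concept 2: Concept 2 6–5.
Bolt vs Model S2: Bolt wins 6–5.
Bolt vs Model S1: 2+1+3 = 6 for Bolt, 5 for Model S1 — Bolt by 6–5.
Bolt–Concept 2: Bolt 6–5.
Model S2–Model S1: Model S1 9–2.
Model S2 vs Concept 2: 2+3+2 = 7 for Model S2, 4 for Concept 2 — Model S2 by 7–4.
Model S1 vs Concept 2: 7 to 4, Model S1.
Each design has at least one pairwise win (Model W beats Model T; Model T beats Model S2; Bolt beats Model W; Model S2 beats Concept 2; Model S1 beats Model S2; Concept 2 beats Model T) — no Condorcet loser.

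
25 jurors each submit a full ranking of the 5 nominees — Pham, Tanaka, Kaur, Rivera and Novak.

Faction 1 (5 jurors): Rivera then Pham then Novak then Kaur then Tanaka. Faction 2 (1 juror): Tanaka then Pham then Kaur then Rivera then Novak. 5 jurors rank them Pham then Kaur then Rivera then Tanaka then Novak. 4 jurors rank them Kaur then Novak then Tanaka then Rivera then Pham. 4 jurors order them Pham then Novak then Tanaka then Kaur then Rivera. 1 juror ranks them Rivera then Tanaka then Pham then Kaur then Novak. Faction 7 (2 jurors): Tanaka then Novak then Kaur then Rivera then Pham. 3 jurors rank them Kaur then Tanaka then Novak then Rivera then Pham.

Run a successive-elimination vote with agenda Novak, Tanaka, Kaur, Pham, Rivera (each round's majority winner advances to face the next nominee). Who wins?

Round 1: Novak vs Tanaka — 13–12, Novak advances.
Round 2: Novak vs Kaur — 11–14, Kaur advances.
Round 3: Kaur vs Pham — 9–16, Pham advances.
Round 4: Pham vs Rivera — 10–15, Rivera advances.
The agenda winner is Rivera.

Rivera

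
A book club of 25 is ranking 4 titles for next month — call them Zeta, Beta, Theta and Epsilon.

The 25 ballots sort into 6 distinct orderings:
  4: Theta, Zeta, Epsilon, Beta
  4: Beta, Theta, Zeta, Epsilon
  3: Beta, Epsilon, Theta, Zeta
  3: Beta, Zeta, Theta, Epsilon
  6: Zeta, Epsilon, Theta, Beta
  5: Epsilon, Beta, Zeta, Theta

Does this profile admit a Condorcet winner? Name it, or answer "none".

none

Pairwise majorities:
Zeta–Beta: Beta 15–10.
Zeta vs Theta: Zeta wins 14–11.
Zeta vs Epsilon: Zeta wins 17–8.
Beta vs Theta: Beta wins 15–10.
Beta vs Epsilon: Epsilon, 15–10.
Theta vs Epsilon: Epsilon wins 14–11.
No book is unbeaten: Zeta loses to Beta; Beta loses to Epsilon; Theta loses to Zeta; Epsilon loses to Zeta. In particular Zeta beats Epsilon beats Beta beats Zeta is a majority cycle — no Condorcet winner exists.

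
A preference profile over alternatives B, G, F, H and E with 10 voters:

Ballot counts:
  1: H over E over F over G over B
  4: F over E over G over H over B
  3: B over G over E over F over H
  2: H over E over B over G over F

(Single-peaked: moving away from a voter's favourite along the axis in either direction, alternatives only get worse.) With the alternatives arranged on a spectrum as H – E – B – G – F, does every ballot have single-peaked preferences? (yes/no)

no

Axis positions: H=1, E=2, B=3, G=4, F=5.
Ballot type 1: ranking walks positions 1-2-5-4-3; F is ranked above B even though B lies between F and the peak H on the axis — preferences dip and rise again. Not single-peaked.
Ballot type 2: ranking walks positions 5-2-4-1-3; E is ranked above G even though G lies between E and the peak F on the axis — preferences dip and rise again. Not single-peaked.
Ballot type 3 (peak B at position 3): ranking walks positions 3-4-2-5-1, expanding outward from the peak — single-peaked.
Ballot type 4 (peak H at position 1): ranking walks positions 1-2-3-4-5, expanding outward from the peak — single-peaked.
Ballot type 1 violates single-peakedness, so the profile is not single-peaked on this axis.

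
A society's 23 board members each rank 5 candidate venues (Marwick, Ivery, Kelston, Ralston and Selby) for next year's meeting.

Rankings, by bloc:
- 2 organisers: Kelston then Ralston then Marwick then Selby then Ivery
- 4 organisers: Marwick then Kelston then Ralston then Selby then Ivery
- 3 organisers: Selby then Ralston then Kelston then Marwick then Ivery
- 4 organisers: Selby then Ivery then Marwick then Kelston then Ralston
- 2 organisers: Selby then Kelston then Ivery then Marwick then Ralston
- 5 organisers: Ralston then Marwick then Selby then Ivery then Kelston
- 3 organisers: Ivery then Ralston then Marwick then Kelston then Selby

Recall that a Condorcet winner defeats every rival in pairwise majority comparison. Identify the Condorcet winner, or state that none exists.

Check each pair by majority over 23 ballots:
Marwick vs Ivery: Marwick is ranked higher on 2+4+3+5 = 14 ballots, Ivery on 9. Marwick wins 14–9.
Marwick vs Kelston: 4+4+5+3 = 16 for Marwick, 7 for Kelston — Marwick by 16–7.
Marwick vs Ralston: 4+4+2 = 10 for Marwick, 13 for Ralston — Ralston by 13–10.
Marwick vs Selby: Marwick preferred on 2+4+5+3 = 14 ballots; Marwick wins 14–9.
Ivery vs Kelston: 4+5+3 = 12 for Ivery, 11 for Kelston — Ivery by 12–11.
Ivery vs Ralston: 9 to 14, Ralston.
Ivery vs Selby: 3 to 20, Selby.
Kelston vs Ralston: 12 to 11, Kelston.
Kelston vs Selby: 9 to 14, Selby.
Ralston vs Selby: Ralston is ranked higher on 2+4+5+3 = 14 ballots, Selby on 9. Ralston wins 14–9.
Every city loses at least once (Marwick loses to Ralston; Ivery loses to Marwick; Kelston loses to Marwick; Ralston loses to Kelston; Selby loses to Marwick). The majority relation contains the cycle Marwick beats Kelston beats Ralston beats Marwick, so there is no Condorcet winner.

none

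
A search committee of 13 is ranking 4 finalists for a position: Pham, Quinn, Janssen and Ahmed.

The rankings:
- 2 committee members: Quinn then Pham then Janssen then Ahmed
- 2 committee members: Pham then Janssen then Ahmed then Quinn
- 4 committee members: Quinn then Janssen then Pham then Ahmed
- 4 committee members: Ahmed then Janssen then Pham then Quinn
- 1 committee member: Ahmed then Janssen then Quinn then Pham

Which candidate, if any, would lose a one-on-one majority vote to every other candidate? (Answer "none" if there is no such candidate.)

Head-to-head results (13 committee members):
Pham–Quinn: Quinn 7–6.
Pham vs Janssen: 4 to 9, Janssen.
Pham vs Ahmed: Pham, 8–5.
Quinn vs Janssen: Janssen wins 7–6.
Quinn vs Ahmed: Ahmed, 7–6.
Janssen vs Ahmed: Janssen wins 8–5.
Each candidate has at least one pairwise win (Pham beats Ahmed; Quinn beats Pham; Janssen beats Pham; Ahmed beats Quinn) — no Condorcet loser.

none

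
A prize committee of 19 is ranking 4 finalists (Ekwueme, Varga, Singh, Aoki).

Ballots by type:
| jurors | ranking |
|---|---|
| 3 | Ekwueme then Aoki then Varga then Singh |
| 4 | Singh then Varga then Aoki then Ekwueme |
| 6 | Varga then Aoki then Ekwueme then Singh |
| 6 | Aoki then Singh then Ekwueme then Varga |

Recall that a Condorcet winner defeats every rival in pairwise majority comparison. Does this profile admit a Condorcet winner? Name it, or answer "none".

Check each pair by majority over 19 ballots:
Ekwueme–Varga: Varga 10–9.
Ekwueme vs Singh: Singh, 10–9.
Ekwueme vs Aoki: Aoki wins 16–3.
Varga vs Singh: Singh, 10–9.
Varga vs Aoki: Varga wins 10–9.
Singh–Aoki: Aoki 15–4.
No nominee is unbeaten: Ekwueme loses to Varga; Varga loses to Singh; Singh loses to Aoki; Aoki loses to Varga. In particular Varga → Aoki → Singh → Varga is a majority cycle — no Condorcet winner exists.

none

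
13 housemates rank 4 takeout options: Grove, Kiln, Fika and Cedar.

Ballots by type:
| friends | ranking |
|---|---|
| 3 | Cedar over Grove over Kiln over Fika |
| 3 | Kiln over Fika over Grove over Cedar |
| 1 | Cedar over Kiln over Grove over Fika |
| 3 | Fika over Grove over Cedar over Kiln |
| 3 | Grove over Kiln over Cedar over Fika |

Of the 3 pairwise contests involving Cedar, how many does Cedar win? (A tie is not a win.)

2

Cedar against each rival (13 friends):
Cedar vs Grove: Grove wins 9–4.
Cedar vs Kiln: Cedar preferred on 3+1+3 = 7 ballots; Cedar wins 7–6.
Cedar–Fika: Cedar 7–6.
Cedar beats Kiln, Fika; loses to Grove — 2 pairwise wins.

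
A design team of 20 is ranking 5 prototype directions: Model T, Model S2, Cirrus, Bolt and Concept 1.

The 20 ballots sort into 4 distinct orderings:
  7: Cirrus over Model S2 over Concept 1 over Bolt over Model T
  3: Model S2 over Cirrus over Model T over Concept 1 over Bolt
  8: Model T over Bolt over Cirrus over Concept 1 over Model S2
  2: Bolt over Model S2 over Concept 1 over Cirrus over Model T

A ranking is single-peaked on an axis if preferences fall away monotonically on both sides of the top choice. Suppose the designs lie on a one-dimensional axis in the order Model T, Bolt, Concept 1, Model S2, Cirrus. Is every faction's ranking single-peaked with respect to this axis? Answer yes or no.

Axis positions: Model T=1, Bolt=2, Concept 1=3, Model S2=4, Cirrus=5.
Faction 1 (peak Cirrus at position 5): ranking walks positions 5-4-3-2-1, expanding outward from the peak — single-peaked.
Faction 2: ranking walks positions 4-5-1-3-2; Model T is ranked above Concept 1 even though Concept 1 lies between Model T and the peak Model S2 on the axis — preferences dip and rise again. Not single-peaked.
Faction 3: ranking walks positions 1-2-5-3-4; Cirrus is ranked above Concept 1 even though Concept 1 lies between Cirrus and the peak Model T on the axis — preferences dip and rise again. Not single-peaked.
Faction 4: ranking walks positions 2-4-3-5-1; Model S2 is ranked above Concept 1 even though Concept 1 lies between Model S2 and the peak Bolt on the axis — preferences dip and rise again. Not single-peaked.
Faction 2 violates single-peakedness, so the profile is not single-peaked on this axis.

no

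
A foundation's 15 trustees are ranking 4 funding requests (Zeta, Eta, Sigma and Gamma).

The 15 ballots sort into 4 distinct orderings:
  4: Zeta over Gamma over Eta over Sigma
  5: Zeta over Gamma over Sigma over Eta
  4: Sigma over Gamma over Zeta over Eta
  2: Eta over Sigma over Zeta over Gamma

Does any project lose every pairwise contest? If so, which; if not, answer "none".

Pairwise majorities:
Zeta vs Eta: Zeta preferred on 4+5+4 = 13 ballots; Zeta wins 13–2.
Zeta vs Sigma: 9 to 6, Zeta.
Zeta vs Gamma: Zeta wins 11–4.
Eta vs Sigma: Eta preferred on 4+2 = 6 ballots; Sigma wins 9–6.
Eta vs Gamma: Gamma, 13–2.
Sigma vs Gamma: 6 to 9, Gamma.
Eta is beaten in every head-to-head and is the Condorcet loser.

Eta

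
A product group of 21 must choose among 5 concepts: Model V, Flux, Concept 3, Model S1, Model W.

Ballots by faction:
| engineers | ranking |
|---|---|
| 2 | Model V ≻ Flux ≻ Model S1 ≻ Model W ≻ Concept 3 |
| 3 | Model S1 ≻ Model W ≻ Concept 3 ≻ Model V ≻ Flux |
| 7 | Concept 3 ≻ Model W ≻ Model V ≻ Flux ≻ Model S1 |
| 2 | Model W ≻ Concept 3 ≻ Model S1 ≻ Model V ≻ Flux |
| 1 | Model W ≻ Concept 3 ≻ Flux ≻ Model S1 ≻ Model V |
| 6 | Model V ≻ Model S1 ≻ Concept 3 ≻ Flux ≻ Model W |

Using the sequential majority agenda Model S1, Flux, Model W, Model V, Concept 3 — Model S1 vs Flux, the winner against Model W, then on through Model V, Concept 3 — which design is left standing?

Concept 3

Round 1: Model S1 vs Flux — 11–10, Model S1 advances.
Round 2: Model S1 vs Model W — 11–10, Model S1 advances.
Round 3: Model S1 vs Model V — 6–15, Model V advances.
Round 4: Model V vs Concept 3 — 8–13, Concept 3 advances.
The agenda winner is Concept 3.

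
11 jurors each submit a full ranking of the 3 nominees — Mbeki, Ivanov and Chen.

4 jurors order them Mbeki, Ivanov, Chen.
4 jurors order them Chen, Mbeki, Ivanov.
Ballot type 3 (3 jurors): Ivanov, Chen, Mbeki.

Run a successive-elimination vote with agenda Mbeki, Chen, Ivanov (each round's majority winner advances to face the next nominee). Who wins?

Ivanov

Round 1: Mbeki vs Chen — 4–7, Chen advances.
Round 2: Chen vs Ivanov — 4–7, Ivanov advances.
Ivanov survives the agenda.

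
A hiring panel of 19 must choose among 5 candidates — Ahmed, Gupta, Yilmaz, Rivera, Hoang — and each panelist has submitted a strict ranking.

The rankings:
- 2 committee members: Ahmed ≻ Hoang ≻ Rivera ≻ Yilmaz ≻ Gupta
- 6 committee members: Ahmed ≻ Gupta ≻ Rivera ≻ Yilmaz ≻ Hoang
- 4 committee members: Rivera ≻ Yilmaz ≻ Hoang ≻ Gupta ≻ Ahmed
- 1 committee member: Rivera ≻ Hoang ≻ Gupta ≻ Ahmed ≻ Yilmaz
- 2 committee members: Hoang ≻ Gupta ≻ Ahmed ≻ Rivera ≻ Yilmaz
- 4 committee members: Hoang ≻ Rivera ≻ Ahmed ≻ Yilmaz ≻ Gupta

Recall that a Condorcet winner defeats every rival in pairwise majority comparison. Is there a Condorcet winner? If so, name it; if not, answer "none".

Head-to-head results (19 committee members):
Ahmed vs Gupta: Ahmed, 12–7.
Ahmed vs Yilmaz: Ahmed, 15–4.
Ahmed vs Rivera: Ahmed wins 10–9.
Ahmed–Hoang: Hoang 11–8.
Gupta vs Yilmaz: Yilmaz wins 10–9.
Gupta vs Rivera: Rivera, 11–8.
Gupta vs Hoang: Hoang wins 13–6.
Yilmaz vs Rivera: Rivera, 19–0.
Yilmaz vs Hoang: Yilmaz, 10–9.
Rivera–Hoang: Rivera 11–8.
No candidate is unbeaten: Ahmed loses to Hoang; Gupta loses to Ahmed; Yilmaz loses to Ahmed; Rivera loses to Ahmed; Hoang loses to Yilmaz. In particular Ahmed beats Yilmaz beats Hoang beats Ahmed is a majority cycle — no Condorcet winner exists.

none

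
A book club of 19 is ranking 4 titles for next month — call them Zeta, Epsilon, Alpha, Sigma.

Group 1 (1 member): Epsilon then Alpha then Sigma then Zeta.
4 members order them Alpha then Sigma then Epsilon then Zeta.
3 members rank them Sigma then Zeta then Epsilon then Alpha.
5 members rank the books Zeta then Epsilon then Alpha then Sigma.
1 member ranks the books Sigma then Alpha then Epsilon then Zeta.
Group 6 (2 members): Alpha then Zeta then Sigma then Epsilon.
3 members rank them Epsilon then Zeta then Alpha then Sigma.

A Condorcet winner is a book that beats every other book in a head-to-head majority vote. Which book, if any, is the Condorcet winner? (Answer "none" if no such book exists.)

Zeta

Pairwise majorities:
Zeta–Epsilon: Zeta 10–9.
Zeta vs Alpha: Zeta is ranked higher on 3+5+3 = 11 ballots, Alpha on 8. Zeta wins 11–8.
Zeta vs Sigma: Zeta, 10–9.
Epsilon vs Alpha: Epsilon is ranked higher on 1+3+5+3 = 12 ballots, Alpha on 7. Epsilon wins 12–7.
Epsilon vs Sigma: Epsilon preferred on 1+5+3 = 9 ballots; Sigma wins 10–9.
Alpha vs Sigma: 1+4+5+2+3 = 15 for Alpha, 4 for Sigma — Alpha by 15–4.
Zeta beats each of Epsilon, Alpha, Sigma — Zeta is the Condorcet winner.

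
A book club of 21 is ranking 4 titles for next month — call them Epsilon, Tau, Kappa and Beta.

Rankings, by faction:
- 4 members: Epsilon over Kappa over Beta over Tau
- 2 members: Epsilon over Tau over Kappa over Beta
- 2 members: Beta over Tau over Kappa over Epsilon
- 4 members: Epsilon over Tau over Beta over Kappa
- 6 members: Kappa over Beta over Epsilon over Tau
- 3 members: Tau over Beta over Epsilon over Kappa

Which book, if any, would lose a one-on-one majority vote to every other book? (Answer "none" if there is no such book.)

Head-to-head results (21 members):
Epsilon vs Tau: Epsilon preferred on 4+2+4+6 = 16 ballots; Epsilon wins 16–5.
Epsilon vs Kappa: Epsilon wins 13–8.
Epsilon vs Beta: Epsilon preferred on 4+2+4 = 10 ballots; Beta wins 11–10.
Tau vs Kappa: Tau, 11–10.
Tau vs Beta: 9 to 12, Beta.
Kappa vs Beta: Kappa wins 12–9.
No book is winless: Epsilon beats Tau; Tau beats Kappa; Kappa beats Beta; Beta beats Epsilon. There is no Condorcet loser.

none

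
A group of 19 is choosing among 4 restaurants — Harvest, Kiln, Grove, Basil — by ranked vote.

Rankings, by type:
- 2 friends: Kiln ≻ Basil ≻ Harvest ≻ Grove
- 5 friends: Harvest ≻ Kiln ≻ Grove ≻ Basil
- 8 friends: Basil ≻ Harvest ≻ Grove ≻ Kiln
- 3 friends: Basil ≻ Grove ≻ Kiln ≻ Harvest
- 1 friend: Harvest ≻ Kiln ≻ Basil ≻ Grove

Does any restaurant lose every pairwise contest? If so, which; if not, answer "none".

Pairwise majorities:
Harvest vs Kiln: Harvest, 14–5.
Harvest vs Grove: Harvest preferred on 2+5+8+1 = 16 ballots; Harvest wins 16–3.
Harvest vs Basil: Basil wins 13–6.
Kiln vs Grove: Grove wins 11–8.
Kiln vs Basil: 2+5+1 = 8 for Kiln, 11 for Basil — Basil by 11–8.
Grove vs Basil: Grove is ranked higher on 5 ballots, Basil on 14. Basil wins 14–5.
Only Kiln has no wins; Kiln is the Condorcet loser.

Kiln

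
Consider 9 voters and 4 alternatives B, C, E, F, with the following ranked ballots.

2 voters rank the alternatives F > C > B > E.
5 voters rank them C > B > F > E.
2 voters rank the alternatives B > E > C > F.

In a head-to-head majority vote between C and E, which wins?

C

Ballots ranking C above E: 2 + 5 = 7.
Ballots ranking E above C: 9 − 7 = 2.
C wins the head-to-head 7–2.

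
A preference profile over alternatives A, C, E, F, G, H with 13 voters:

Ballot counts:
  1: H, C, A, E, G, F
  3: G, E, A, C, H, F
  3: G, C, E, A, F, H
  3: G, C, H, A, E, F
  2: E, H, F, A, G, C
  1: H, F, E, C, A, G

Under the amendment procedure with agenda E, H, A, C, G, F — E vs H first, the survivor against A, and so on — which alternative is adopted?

G

Round 1: E vs H — 8–5, E advances.
Round 2: E vs A — 9–4, E advances.
Round 3: E vs C — 6–7, C advances.
Round 4: C vs G — 2–11, G advances.
Round 5: G vs F — 10–3, G advances.
G survives the agenda.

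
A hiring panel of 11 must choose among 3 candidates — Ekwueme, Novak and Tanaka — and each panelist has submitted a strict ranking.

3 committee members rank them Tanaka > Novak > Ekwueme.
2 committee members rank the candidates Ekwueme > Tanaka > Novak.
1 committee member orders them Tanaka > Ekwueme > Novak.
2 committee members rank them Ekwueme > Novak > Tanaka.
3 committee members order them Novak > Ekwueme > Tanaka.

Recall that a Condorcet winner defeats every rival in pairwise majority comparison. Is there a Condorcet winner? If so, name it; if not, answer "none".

Head-to-head results (11 committee members):
Ekwueme vs Novak: Ekwueme is ranked higher on 2+1+2 = 5 ballots, Novak on 6. Novak wins 6–5.
Ekwueme vs Tanaka: 2+2+3 = 7 for Ekwueme, 4 for Tanaka — Ekwueme by 7–4.
Novak vs Tanaka: 5 to 6, Tanaka.
Each candidate drops at least one matchup (Ekwueme loses to Novak; Novak loses to Tanaka; Tanaka loses to Ekwueme); the cycle Ekwueme beats Tanaka beats Novak beats Ekwueme rules out a Condorcet winner.

none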